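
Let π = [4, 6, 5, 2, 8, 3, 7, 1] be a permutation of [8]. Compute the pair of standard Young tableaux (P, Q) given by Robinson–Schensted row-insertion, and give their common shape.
P = [1, 3, 7] / [2, 5, 8] / [4] / [6];  Q = [1, 2, 5] / [3, 6, 7] / [4] / [8];  common shape = (3, 3, 1, 1)

Row-insert the values π_1, π_2, … into P one at a time, bumping the leftmost entry strictly greater than the inserted value down to the next row. The recording tableau Q records, in position (i, j), the step at which that cell was added to P.
  Insert 4 (step 1): P = [4];  Q = [1]
  Insert 6 (step 2): P = [4, 6];  Q = [1, 2]
  Insert 5 (step 3): P = [4, 5] / [6];  Q = [1, 2] / [3]
  Insert 2 (step 4): P = [2, 5] / [4] / [6];  Q = [1, 2] / [3] / [4]
  Insert 8 (step 5): P = [2, 5, 8] / [4] / [6];  Q = [1, 2, 5] / [3] / [4]
  Insert 3 (step 6): P = [2, 3, 8] / [4, 5] / [6];  Q = [1, 2, 5] / [3, 6] / [4]
  Insert 7 (step 7): P = [2, 3, 7] / [4, 5, 8] / [6];  Q = [1, 2, 5] / [3, 6, 7] / [4]
  Insert 1 (step 8): P = [1, 3, 7] / [2, 5, 8] / [4] / [6];  Q = [1, 2, 5] / [3, 6, 7] / [4] / [8]
Final shape: (3, 3, 1, 1).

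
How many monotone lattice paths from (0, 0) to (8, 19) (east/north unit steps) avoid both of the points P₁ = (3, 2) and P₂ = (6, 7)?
Number of paths = 1851539

Inclusion–exclusion. Total paths: C(27, 8) = 2220075. Through P₁: C(5, 3)·C(22, 5) = 263340. Through P₂: C(13, 6)·C(14, 2) = 156156. Since P₁ is strictly southwest of P₂, a monotone path through both must visit P₁ then P₂; paths through both = C(5, 3)·C(8, 3)·C(14, 2) = 50960. Avoid both = 2220075 − 263340 − 156156 + 50960 = 1851539.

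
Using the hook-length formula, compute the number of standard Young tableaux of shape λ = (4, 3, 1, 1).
# SYT of shape (4, 3, 1, 1) = 216

Hook-length formula: f^λ = n! / Π hook(c), product over all cells c of the Young diagram. For λ = (4, 3, 1, 1), n = 9 boxes. Hook lengths by row (left-to-right, top-to-bottom): [7, 4, 3, 1]; [5, 2, 1]; [2]; [1]. Product of hooks = 1680. So f^λ = 9! / 1680 = 362880 / 1680 = 216.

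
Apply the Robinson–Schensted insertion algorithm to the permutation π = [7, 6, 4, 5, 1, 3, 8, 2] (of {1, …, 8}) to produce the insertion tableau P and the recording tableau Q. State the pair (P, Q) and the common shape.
P = [1, 2, 8] / [3, 5] / [4] / [6] / [7];  Q = [1, 4, 7] / [2, 6] / [3] / [5] / [8];  common shape = (3, 2, 1, 1, 1)

Row-insert the values π_1, π_2, … into P one at a time, bumping the leftmost entry strictly greater than the inserted value down to the next row. The recording tableau Q records, in position (i, j), the step at which that cell was added to P.
  Insert 7 (step 1): P = [7];  Q = [1]
  Insert 6 (step 2): P = [6] / [7];  Q = [1] / [2]
  Insert 4 (step 3): P = [4] / [6] / [7];  Q = [1] / [2] / [3]
  Insert 5 (step 4): P = [4, 5] / [6] / [7];  Q = [1, 4] / [2] / [3]
  Insert 1 (step 5): P = [1, 5] / [4] / [6] / [7];  Q = [1, 4] / [2] / [3] / [5]
  Insert 3 (step 6): P = [1, 3] / [4, 5] / [6] / [7];  Q = [1, 4] / [2, 6] / [3] / [5]
  Insert 8 (step 7): P = [1, 3, 8] / [4, 5] / [6] / [7];  Q = [1, 4, 7] / [2, 6] / [3] / [5]
  Insert 2 (step 8): P = [1, 2, 8] / [3, 5] / [4] / [6] / [7];  Q = [1, 4, 7] / [2, 6] / [3] / [5] / [8]
Final shape: (3, 2, 1, 1, 1).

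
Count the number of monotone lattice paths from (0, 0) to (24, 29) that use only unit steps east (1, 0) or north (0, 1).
Number of paths = 779255311989700

A monotone lattice path from (0, 0) to (24, 29) consists of 24 east steps and 29 north steps in some order, so it is determined by which 24 of the 53 steps are east. The count is C(53, 24) = 779255311989700.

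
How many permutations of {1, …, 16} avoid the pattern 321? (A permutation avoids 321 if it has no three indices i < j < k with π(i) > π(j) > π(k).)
C_16 = 35357670

These 321-avoiding permutations are counted by the Catalan number C_n = (1/(n + 1)) · C(2n, n). For n = 16: C_16 = (1/17) · C(32, 16) = 601080390/17 = 35357670.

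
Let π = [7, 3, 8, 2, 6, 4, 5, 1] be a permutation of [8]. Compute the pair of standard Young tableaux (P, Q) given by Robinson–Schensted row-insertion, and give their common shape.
P = [1, 4, 5] / [2, 6] / [3, 8] / [7];  Q = [1, 3, 7] / [2, 5] / [4, 6] / [8];  common shape = (3, 2, 2, 1)

Row-insert the values π_1, π_2, … into P one at a time, bumping the leftmost entry strictly greater than the inserted value down to the next row. The recording tableau Q records, in position (i, j), the step at which that cell was added to P.
  Insert 7 (step 1): P = [7];  Q = [1]
  Insert 3 (step 2): P = [3] / [7];  Q = [1] / [2]
  Insert 8 (step 3): P = [3, 8] / [7];  Q = [1, 3] / [2]
  Insert 2 (step 4): P = [2, 8] / [3] / [7];  Q = [1, 3] / [2] / [4]
  Insert 6 (step 5): P = [2, 6] / [3, 8] / [7];  Q = [1, 3] / [2, 5] / [4]
  Insert 4 (step 6): P = [2, 4] / [3, 6] / [7, 8];  Q = [1, 3] / [2, 5] / [4, 6]
  Insert 5 (step 7): P = [2, 4, 5] / [3, 6] / [7, 8];  Q = [1, 3, 7] / [2, 5] / [4, 6]
  Insert 1 (step 8): P = [1, 4, 5] / [2, 6] / [3, 8] / [7];  Q = [1, 3, 7] / [2, 5] / [4, 6] / [8]
Final shape: (3, 2, 2, 1).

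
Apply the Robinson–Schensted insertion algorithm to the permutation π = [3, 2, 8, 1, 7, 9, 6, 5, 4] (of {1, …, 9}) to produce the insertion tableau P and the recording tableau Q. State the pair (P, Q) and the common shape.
P = [1, 4, 9] / [2, 5] / [3, 6] / [7] / [8];  Q = [1, 3, 6] / [2, 5] / [4, 7] / [8] / [9];  common shape = (3, 2, 2, 1, 1)

Row-insert the values π_1, π_2, … into P one at a time, bumping the leftmost entry strictly greater than the inserted value down to the next row. The recording tableau Q records, in position (i, j), the step at which that cell was added to P.
  Insert 3 (step 1): P = [3];  Q = [1]
  Insert 2 (step 2): P = [2] / [3];  Q = [1] / [2]
  Insert 8 (step 3): P = [2, 8] / [3];  Q = [1, 3] / [2]
  Insert 1 (step 4): P = [1, 8] / [2] / [3];  Q = [1, 3] / [2] / [4]
  Insert 7 (step 5): P = [1, 7] / [2, 8] / [3];  Q = [1, 3] / [2, 5] / [4]
  Insert 9 (step 6): P = [1, 7, 9] / [2, 8] / [3];  Q = [1, 3, 6] / [2, 5] / [4]
  Insert 6 (step 7): P = [1, 6, 9] / [2, 7] / [3, 8];  Q = [1, 3, 6] / [2, 5] / [4, 7]
  Insert 5 (step 8): P = [1, 5, 9] / [2, 6] / [3, 7] / [8];  Q = [1, 3, 6] / [2, 5] / [4, 7] / [8]
  Insert 4 (step 9): P = [1, 4, 9] / [2, 5] / [3, 6] / [7] / [8];  Q = [1, 3, 6] / [2, 5] / [4, 7] / [8] / [9]
Final shape: (3, 2, 2, 1, 1).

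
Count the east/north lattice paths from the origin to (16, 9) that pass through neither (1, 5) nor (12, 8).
Number of paths = 1400789

Inclusion–exclusion. Total paths: C(25, 16) = 2042975. Through P₁: C(6, 1)·C(19, 15) = 23256. Through P₂: C(20, 12)·C(5, 4) = 629850. Since P₁ is strictly southwest of P₂, a monotone path through both must visit P₁ then P₂; paths through both = C(6, 1)·C(14, 11)·C(5, 4) = 10920. Avoid both = 2042975 − 23256 − 629850 + 10920 = 1400789.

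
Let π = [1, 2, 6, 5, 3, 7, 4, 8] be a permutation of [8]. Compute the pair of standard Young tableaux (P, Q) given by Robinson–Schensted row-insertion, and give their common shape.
P = [1, 2, 3, 4, 8] / [5, 7] / [6];  Q = [1, 2, 3, 6, 8] / [4, 7] / [5];  common shape = (5, 2, 1)

Row-insert the values π_1, π_2, … into P one at a time, bumping the leftmost entry strictly greater than the inserted value down to the next row. The recording tableau Q records, in position (i, j), the step at which that cell was added to P.
  Insert 1 (step 1): P = [1];  Q = [1]
  Insert 2 (step 2): P = [1, 2];  Q = [1, 2]
  Insert 6 (step 3): P = [1, 2, 6];  Q = [1, 2, 3]
  Insert 5 (step 4): P = [1, 2, 5] / [6];  Q = [1, 2, 3] / [4]
  Insert 3 (step 5): P = [1, 2, 3] / [5] / [6];  Q = [1, 2, 3] / [4] / [5]
  Insert 7 (step 6): P = [1, 2, 3, 7] / [5] / [6];  Q = [1, 2, 3, 6] / [4] / [5]
  Insert 4 (step 7): P = [1, 2, 3, 4] / [5, 7] / [6];  Q = [1, 2, 3, 6] / [4, 7] / [5]
  Insert 8 (step 8): P = [1, 2, 3, 4, 8] / [5, 7] / [6];  Q = [1, 2, 3, 6, 8] / [4, 7] / [5]
Final shape: (5, 2, 1).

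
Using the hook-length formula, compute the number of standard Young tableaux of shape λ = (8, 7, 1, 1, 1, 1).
# SYT of shape (8, 7, 1, 1, 1, 1) = 2441880

Hook-length formula: f^λ = n! / Π hook(c), product over all cells c of the Young diagram. For λ = (8, 7, 1, 1, 1, 1), n = 19 boxes. Hook lengths by row (left-to-right, top-to-bottom): [13, 8, 7, 6, 5, 4, 3, 1]; [11, 6, 5, 4, 3, 2, 1]; [4]; [3]; [2]; [1]. Product of hooks = 49816166400. So f^λ = 19! / 49816166400 = 121645100408832000 / 49816166400 = 2441880.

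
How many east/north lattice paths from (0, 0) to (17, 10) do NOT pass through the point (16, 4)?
Number of paths = 8402370

Total paths from (0, 0) to (17, 10): C(27, 17) = 8436285. Paths through (16, 4): (paths (0, 0) → (16, 4)) × (paths (16, 4) → (17, 10)) = C(20, 16) · C(7, 1) = 4845 · 7 = 33915. Avoidance count = 8436285 − 33915 = 8402370.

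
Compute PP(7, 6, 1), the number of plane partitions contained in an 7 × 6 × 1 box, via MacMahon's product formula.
PP(7, 6, 1) = 1716

Evaluate the triple product over i = 1..7, j = 1..6, k = 1..1. The factors are (2/1) · (3/2) · (4/3) · (5/4) · (6/5) · (7/6) · (3/2) · (4/3) · … (42 factors total). The numerators and denominators telescope so the product is an integer; carrying out the multiplication exactly gives PP(7, 6, 1) = 1716.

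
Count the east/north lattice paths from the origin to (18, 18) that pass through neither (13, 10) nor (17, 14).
Number of paths = 6677232833

Inclusion–exclusion. Total paths: C(36, 18) = 9075135300. Through P₁: C(23, 13)·C(13, 5) = 1472412942. Through P₂: C(31, 17)·C(5, 1) = 1325912625. Since P₁ is strictly southwest of P₂, a monotone path through both must visit P₁ then P₂; paths through both = C(23, 13)·C(8, 4)·C(5, 1) = 400423100. Avoid both = 9075135300 − 1472412942 − 1325912625 + 400423100 = 6677232833.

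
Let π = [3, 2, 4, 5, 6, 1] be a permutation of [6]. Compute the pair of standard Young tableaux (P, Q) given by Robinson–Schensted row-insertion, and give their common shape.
P = [1, 4, 5, 6] / [2] / [3];  Q = [1, 3, 4, 5] / [2] / [6];  common shape = (4, 1, 1)

Row-insert the values π_1, π_2, … into P one at a time, bumping the leftmost entry strictly greater than the inserted value down to the next row. The recording tableau Q records, in position (i, j), the step at which that cell was added to P.
  Insert 3 (step 1): P = [3];  Q = [1]
  Insert 2 (step 2): P = [2] / [3];  Q = [1] / [2]
  Insert 4 (step 3): P = [2, 4] / [3];  Q = [1, 3] / [2]
  Insert 5 (step 4): P = [2, 4, 5] / [3];  Q = [1, 3, 4] / [2]
  Insert 6 (step 5): P = [2, 4, 5, 6] / [3];  Q = [1, 3, 4, 5] / [2]
  Insert 1 (step 6): P = [1, 4, 5, 6] / [2] / [3];  Q = [1, 3, 4, 5] / [2] / [6]
Final shape: (4, 1, 1).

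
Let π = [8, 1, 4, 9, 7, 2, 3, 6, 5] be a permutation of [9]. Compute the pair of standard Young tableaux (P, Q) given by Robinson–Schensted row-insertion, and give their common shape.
P = [1, 2, 3, 5] / [4, 6] / [7, 9] / [8];  Q = [1, 3, 4, 8] / [2, 5] / [6, 7] / [9];  common shape = (4, 2, 2, 1)

Row-insert the values π_1, π_2, … into P one at a time, bumping the leftmost entry strictly greater than the inserted value down to the next row. The recording tableau Q records, in position (i, j), the step at which that cell was added to P.
  Insert 8 (step 1): P = [8];  Q = [1]
  Insert 1 (step 2): P = [1] / [8];  Q = [1] / [2]
  Insert 4 (step 3): P = [1, 4] / [8];  Q = [1, 3] / [2]
  Insert 9 (step 4): P = [1, 4, 9] / [8];  Q = [1, 3, 4] / [2]
  Insert 7 (step 5): P = [1, 4, 7] / [8, 9];  Q = [1, 3, 4] / [2, 5]
  Insert 2 (step 6): P = [1, 2, 7] / [4, 9] / [8];  Q = [1, 3, 4] / [2, 5] / [6]
  Insert 3 (step 7): P = [1, 2, 3] / [4, 7] / [8, 9];  Q = [1, 3, 4] / [2, 5] / [6, 7]
  Insert 6 (step 8): P = [1, 2, 3, 6] / [4, 7] / [8, 9];  Q = [1, 3, 4, 8] / [2, 5] / [6, 7]
  Insert 5 (step 9): P = [1, 2, 3, 5] / [4, 6] / [7, 9] / [8];  Q = [1, 3, 4, 8] / [2, 5] / [6, 7] / [9]
Final shape: (4, 2, 2, 1).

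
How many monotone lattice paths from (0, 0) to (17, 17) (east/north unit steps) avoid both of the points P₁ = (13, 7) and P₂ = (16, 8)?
Number of paths = 2251754790

Inclusion–exclusion. Total paths: C(34, 17) = 2333606220. Through P₁: C(20, 13)·C(14, 4) = 77597520. Through P₂: C(24, 16)·C(10, 1) = 7354710. Since P₁ is strictly southwest of P₂, a monotone path through both must visit P₁ then P₂; paths through both = C(20, 13)·C(4, 3)·C(10, 1) = 3100800. Avoid both = 2333606220 − 77597520 − 7354710 + 3100800 = 2251754790.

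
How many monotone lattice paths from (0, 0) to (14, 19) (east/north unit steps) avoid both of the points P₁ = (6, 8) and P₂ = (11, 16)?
Number of paths = 408375774

Inclusion–exclusion. Total paths: C(33, 14) = 818809200. Through P₁: C(14, 6)·C(19, 8) = 226972746. Through P₂: C(27, 11)·C(6, 3) = 260757900. Since P₁ is strictly southwest of P₂, a monotone path through both must visit P₁ then P₂; paths through both = C(14, 6)·C(13, 5)·C(6, 3) = 77297220. Avoid both = 818809200 − 226972746 − 260757900 + 77297220 = 408375774.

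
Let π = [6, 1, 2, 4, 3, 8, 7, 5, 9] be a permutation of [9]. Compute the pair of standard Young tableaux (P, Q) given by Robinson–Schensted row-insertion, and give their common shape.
P = [1, 2, 3, 5, 9] / [4, 7] / [6, 8];  Q = [1, 3, 4, 6, 9] / [2, 7] / [5, 8];  common shape = (5, 2, 2)

Row-insert the values π_1, π_2, … into P one at a time, bumping the leftmost entry strictly greater than the inserted value down to the next row. The recording tableau Q records, in position (i, j), the step at which that cell was added to P.
  Insert 6 (step 1): P = [6];  Q = [1]
  Insert 1 (step 2): P = [1] / [6];  Q = [1] / [2]
  Insert 2 (step 3): P = [1, 2] / [6];  Q = [1, 3] / [2]
  Insert 4 (step 4): P = [1, 2, 4] / [6];  Q = [1, 3, 4] / [2]
  Insert 3 (step 5): P = [1, 2, 3] / [4] / [6];  Q = [1, 3, 4] / [2] / [5]
  Insert 8 (step 6): P = [1, 2, 3, 8] / [4] / [6];  Q = [1, 3, 4, 6] / [2] / [5]
  Insert 7 (step 7): P = [1, 2, 3, 7] / [4, 8] / [6];  Q = [1, 3, 4, 6] / [2, 7] / [5]
  Insert 5 (step 8): P = [1, 2, 3, 5] / [4, 7] / [6, 8];  Q = [1, 3, 4, 6] / [2, 7] / [5, 8]
  Insert 9 (step 9): P = [1, 2, 3, 5, 9] / [4, 7] / [6, 8];  Q = [1, 3, 4, 6, 9] / [2, 7] / [5, 8]
Final shape: (5, 2, 2).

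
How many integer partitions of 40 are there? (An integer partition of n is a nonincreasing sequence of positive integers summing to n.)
p(40) = 37338

Compute p(n) via the recurrence p(n, m) = p(n, m−1) + p(n−m, m), where p(n, m) counts partitions of n with all parts ≤ m and p(n) = p(n, n). The base cases are p(0, m) = 1 and p(n, 0) = 0 for n > 0. Filling the table yields p(40) = 37338. (Euler's pentagonal recurrence is an alternative.)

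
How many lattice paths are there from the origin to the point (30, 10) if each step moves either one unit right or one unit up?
Number of paths = 847660528

A monotone lattice path from (0, 0) to (30, 10) consists of 30 east steps and 10 north steps in some order, so it is determined by which 30 of the 40 steps are east. The count is C(40, 30) = 847660528.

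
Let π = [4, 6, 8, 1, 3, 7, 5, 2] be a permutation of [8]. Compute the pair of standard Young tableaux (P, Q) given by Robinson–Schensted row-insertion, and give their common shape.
P = [1, 2, 5] / [3, 6, 7] / [4] / [8];  Q = [1, 2, 3] / [4, 5, 6] / [7] / [8];  common shape = (3, 3, 1, 1)

Row-insert the values π_1, π_2, … into P one at a time, bumping the leftmost entry strictly greater than the inserted value down to the next row. The recording tableau Q records, in position (i, j), the step at which that cell was added to P.
  Insert 4 (step 1): P = [4];  Q = [1]
  Insert 6 (step 2): P = [4, 6];  Q = [1, 2]
  Insert 8 (step 3): P = [4, 6, 8];  Q = [1, 2, 3]
  Insert 1 (step 4): P = [1, 6, 8] / [4];  Q = [1, 2, 3] / [4]
  Insert 3 (step 5): P = [1, 3, 8] / [4, 6];  Q = [1, 2, 3] / [4, 5]
  Insert 7 (step 6): P = [1, 3, 7] / [4, 6, 8];  Q = [1, 2, 3] / [4, 5, 6]
  Insert 5 (step 7): P = [1, 3, 5] / [4, 6, 7] / [8];  Q = [1, 2, 3] / [4, 5, 6] / [7]
  Insert 2 (step 8): P = [1, 2, 5] / [3, 6, 7] / [4] / [8];  Q = [1, 2, 3] / [4, 5, 6] / [7] / [8]
Final shape: (3, 3, 1, 1).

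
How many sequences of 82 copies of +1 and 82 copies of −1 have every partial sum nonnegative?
C_82 = 17526585015616776834735140517915655636396234280

These ballot sequences are counted by the Catalan number C_n = (1/(n + 1)) · C(2n, n). For n = 82: C_82 = (1/83) · C(164, 82) = 1454706556296192477283016662986999417820887445240/83 = 17526585015616776834735140517915655636396234280.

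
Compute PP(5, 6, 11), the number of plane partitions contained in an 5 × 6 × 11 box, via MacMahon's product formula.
PP(5, 6, 11) = 3792054662892288

Evaluate the triple product over i = 1..5, j = 1..6, k = 1..11. The factors are (2/1) · (3/2) · (4/3) · (5/4) · (6/5) · (7/6) · (8/7) · (9/8) · … (330 factors total). The numerators and denominators telescope so the product is an integer; carrying out the multiplication exactly gives PP(5, 6, 11) = 3792054662892288.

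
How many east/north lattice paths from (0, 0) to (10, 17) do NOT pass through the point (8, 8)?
Number of paths = 7728435

Total paths from (0, 0) to (10, 17): C(27, 10) = 8436285. Paths through (8, 8): (paths (0, 0) → (8, 8)) × (paths (8, 8) → (10, 17)) = C(16, 8) · C(11, 2) = 12870 · 55 = 707850. Avoidance count = 8436285 − 707850 = 7728435.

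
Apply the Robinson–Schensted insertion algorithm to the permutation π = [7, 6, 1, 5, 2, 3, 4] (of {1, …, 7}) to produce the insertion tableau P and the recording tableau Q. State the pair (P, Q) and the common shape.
P = [1, 2, 3, 4] / [5] / [6] / [7];  Q = [1, 4, 6, 7] / [2] / [3] / [5];  common shape = (4, 1, 1, 1)

Row-insert the values π_1, π_2, … into P one at a time, bumping the leftmost entry strictly greater than the inserted value down to the next row. The recording tableau Q records, in position (i, j), the step at which that cell was added to P.
  Insert 7 (step 1): P = [7];  Q = [1]
  Insert 6 (step 2): P = [6] / [7];  Q = [1] / [2]
  Insert 1 (step 3): P = [1] / [6] / [7];  Q = [1] / [2] / [3]
  Insert 5 (step 4): P = [1, 5] / [6] / [7];  Q = [1, 4] / [2] / [3]
  Insert 2 (step 5): P = [1, 2] / [5] / [6] / [7];  Q = [1, 4] / [2] / [3] / [5]
  Insert 3 (step 6): P = [1, 2, 3] / [5] / [6] / [7];  Q = [1, 4, 6] / [2] / [3] / [5]
  Insert 4 (step 7): P = [1, 2, 3, 4] / [5] / [6] / [7];  Q = [1, 4, 6, 7] / [2] / [3] / [5]
Final shape: (4, 1, 1, 1).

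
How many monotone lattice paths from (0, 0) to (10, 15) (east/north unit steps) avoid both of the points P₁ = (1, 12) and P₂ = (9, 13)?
Number of paths = 1773991

Inclusion–exclusion. Total paths: C(25, 10) = 3268760. Through P₁: C(13, 1)·C(12, 9) = 2860. Through P₂: C(22, 9)·C(3, 1) = 1492260. Since P₁ is strictly southwest of P₂, a monotone path through both must visit P₁ then P₂; paths through both = C(13, 1)·C(9, 8)·C(3, 1) = 351. Avoid both = 3268760 − 2860 − 1492260 + 351 = 1773991.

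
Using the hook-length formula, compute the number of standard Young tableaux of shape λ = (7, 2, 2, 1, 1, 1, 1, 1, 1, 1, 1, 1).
# SYT of shape (7, 2, 2, 1, 1, 1, 1, 1, 1, 1, 1, 1) = 1469650

Hook-length formula: f^λ = n! / Π hook(c), product over all cells c of the Young diagram. For λ = (7, 2, 2, 1, 1, 1, 1, 1, 1, 1, 1, 1), n = 20 boxes. Hook lengths by row (left-to-right, top-to-bottom): [18, 8, 5, 4, 3, 2, 1]; [12, 2]; [11, 1]; [9]; [8]; [7]; [6]; [5]; [4]; [3]; [2]; [1]. Product of hooks = 1655429529600. So f^λ = 20! / 1655429529600 = 2432902008176640000 / 1655429529600 = 1469650.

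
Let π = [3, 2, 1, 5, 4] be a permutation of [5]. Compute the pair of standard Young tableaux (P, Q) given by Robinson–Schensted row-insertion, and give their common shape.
P = [1, 4] / [2, 5] / [3];  Q = [1, 4] / [2, 5] / [3];  common shape = (2, 2, 1)

Row-insert the values π_1, π_2, … into P one at a time, bumping the leftmost entry strictly greater than the inserted value down to the next row. The recording tableau Q records, in position (i, j), the step at which that cell was added to P.
  Insert 3 (step 1): P = [3];  Q = [1]
  Insert 2 (step 2): P = [2] / [3];  Q = [1] / [2]
  Insert 1 (step 3): P = [1] / [2] / [3];  Q = [1] / [2] / [3]
  Insert 5 (step 4): P = [1, 5] / [2] / [3];  Q = [1, 4] / [2] / [3]
  Insert 4 (step 5): P = [1, 4] / [2, 5] / [3];  Q = [1, 4] / [2, 5] / [3]
Final shape: (2, 2, 1).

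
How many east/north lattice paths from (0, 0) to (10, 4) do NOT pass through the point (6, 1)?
Number of paths = 756

Total paths from (0, 0) to (10, 4): C(14, 10) = 1001. Paths through (6, 1): (paths (0, 0) → (6, 1)) × (paths (6, 1) → (10, 4)) = C(7, 6) · C(7, 4) = 7 · 35 = 245. Avoidance count = 1001 − 245 = 756.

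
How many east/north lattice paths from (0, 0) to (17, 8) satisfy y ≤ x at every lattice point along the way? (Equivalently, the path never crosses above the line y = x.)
Number of paths = 600875

By the reflection principle (André's argument), the number of monotone paths to (17, 8) with n ≤ m that never go above y = x is C(25, 17) − C(25, 18) = 1081575 − 480700 = 600875.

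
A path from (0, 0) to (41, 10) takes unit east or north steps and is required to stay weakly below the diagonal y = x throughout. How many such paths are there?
Number of paths = 9735399520

By the reflection principle (André's argument), the number of monotone paths to (41, 10) with n ≤ m that never go above y = x is C(51, 41) − C(51, 42) = 12777711870 − 3042312350 = 9735399520.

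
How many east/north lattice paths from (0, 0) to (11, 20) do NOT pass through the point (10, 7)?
Number of paths = 84400043

Total paths from (0, 0) to (11, 20): C(31, 11) = 84672315. Paths through (10, 7): (paths (0, 0) → (10, 7)) × (paths (10, 7) → (11, 20)) = C(17, 10) · C(14, 1) = 19448 · 14 = 272272. Avoidance count = 84672315 − 272272 = 84400043.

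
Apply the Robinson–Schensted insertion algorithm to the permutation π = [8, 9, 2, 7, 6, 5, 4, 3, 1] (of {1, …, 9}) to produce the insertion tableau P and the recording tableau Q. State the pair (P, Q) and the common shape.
P = [1, 3] / [2, 9] / [4] / [5] / [6] / [7] / [8];  Q = [1, 2] / [3, 4] / [5] / [6] / [7] / [8] / [9];  common shape = (2, 2, 1, 1, 1, 1, 1)

Row-insert the values π_1, π_2, … into P one at a time, bumping the leftmost entry strictly greater than the inserted value down to the next row. The recording tableau Q records, in position (i, j), the step at which that cell was added to P.
  Insert 8 (step 1): P = [8];  Q = [1]
  Insert 9 (step 2): P = [8, 9];  Q = [1, 2]
  Insert 2 (step 3): P = [2, 9] / [8];  Q = [1, 2] / [3]
  Insert 7 (step 4): P = [2, 7] / [8, 9];  Q = [1, 2] / [3, 4]
  Insert 6 (step 5): P = [2, 6] / [7, 9] / [8];  Q = [1, 2] / [3, 4] / [5]
  Insert 5 (step 6): P = [2, 5] / [6, 9] / [7] / [8];  Q = [1, 2] / [3, 4] / [5] / [6]
  Insert 4 (step 7): P = [2, 4] / [5, 9] / [6] / [7] / [8];  Q = [1, 2] / [3, 4] / [5] / [6] / [7]
  Insert 3 (step 8): P = [2, 3] / [4, 9] / [5] / [6] / [7] / [8];  Q = [1, 2] / [3, 4] / [5] / [6] / [7] / [8]
  Insert 1 (step 9): P = [1, 3] / [2, 9] / [4] / [5] / [6] / [7] / [8];  Q = [1, 2] / [3, 4] / [5] / [6] / [7] / [8] / [9]
Final shape: (2, 2, 1, 1, 1, 1, 1).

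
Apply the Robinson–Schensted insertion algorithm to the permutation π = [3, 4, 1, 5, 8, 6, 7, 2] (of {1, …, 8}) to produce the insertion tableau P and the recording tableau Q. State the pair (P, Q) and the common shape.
P = [1, 2, 5, 6, 7] / [3, 4] / [8];  Q = [1, 2, 4, 5, 7] / [3, 6] / [8];  common shape = (5, 2, 1)

Row-insert the values π_1, π_2, … into P one at a time, bumping the leftmost entry strictly greater than the inserted value down to the next row. The recording tableau Q records, in position (i, j), the step at which that cell was added to P.
  Insert 3 (step 1): P = [3];  Q = [1]
  Insert 4 (step 2): P = [3, 4];  Q = [1, 2]
  Insert 1 (step 3): P = [1, 4] / [3];  Q = [1, 2] / [3]
  Insert 5 (step 4): P = [1, 4, 5] / [3];  Q = [1, 2, 4] / [3]
  Insert 8 (step 5): P = [1, 4, 5, 8] / [3];  Q = [1, 2, 4, 5] / [3]
  Insert 6 (step 6): P = [1, 4, 5, 6] / [3, 8];  Q = [1, 2, 4, 5] / [3, 6]
  Insert 7 (step 7): P = [1, 4, 5, 6, 7] / [3, 8];  Q = [1, 2, 4, 5, 7] / [3, 6]
  Insert 2 (step 8): P = [1, 2, 5, 6, 7] / [3, 4] / [8];  Q = [1, 2, 4, 5, 7] / [3, 6] / [8]
Final shape: (5, 2, 1).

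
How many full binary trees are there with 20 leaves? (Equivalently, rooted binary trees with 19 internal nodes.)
C_19 = 1767263190

These full binary trees are counted by the Catalan number C_n = (1/(n + 1)) · C(2n, n). For n = 19: C_19 = (1/20) · C(38, 19) = 35345263800/20 = 1767263190.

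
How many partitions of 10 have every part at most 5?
p(10, parts ≤ 5) = 30

Partitions of 10 with all parts ≤ 5: 5+5, 5+4+1, 5+3+2, 5+3+1+1, 5+2+2+1, 5+2+1+1+1, 5+1+1+1+1+1, 4+4+2, 4+4+1+1, 4+3+3, 4+3+2+1, 4+3+1+1+1, 4+2+2+2, 4+2+2+1+1, 4+2+1+1+1+1, 4+1+1+1+1+1+1, 3+3+3+1, 3+3+2+2, 3+3+2+1+1, 3+3+1+1+1+1, 3+2+2+2+1, 3+2+2+1+1+1, 3+2+1+1+1+1+1, 3+1+1+1+1+1+1+1, 2+2+2+2+2, 2+2+2+2+1+1, 2+2+2+1+1+1+1, 2+2+1+1+1+1+1+1, 2+1+1+1+1+1+1+1+1, 1+1+1+1+1+1+1+1+1+1. Count = 30.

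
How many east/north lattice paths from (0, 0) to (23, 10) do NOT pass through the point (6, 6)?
Number of paths = 87030900

Total paths from (0, 0) to (23, 10): C(33, 23) = 92561040. Paths through (6, 6): (paths (0, 0) → (6, 6)) × (paths (6, 6) → (23, 10)) = C(12, 6) · C(21, 17) = 924 · 5985 = 5530140. Avoidance count = 92561040 − 5530140 = 87030900.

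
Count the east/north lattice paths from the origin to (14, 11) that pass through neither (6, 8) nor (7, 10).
Number of paths = 3878393

Inclusion–exclusion. Total paths: C(25, 14) = 4457400. Through P₁: C(14, 6)·C(11, 8) = 495495. Through P₂: C(17, 7)·C(8, 7) = 155584. Since P₁ is strictly southwest of P₂, a monotone path through both must visit P₁ then P₂; paths through both = C(14, 6)·C(3, 1)·C(8, 7) = 72072. Avoid both = 4457400 − 495495 − 155584 + 72072 = 3878393.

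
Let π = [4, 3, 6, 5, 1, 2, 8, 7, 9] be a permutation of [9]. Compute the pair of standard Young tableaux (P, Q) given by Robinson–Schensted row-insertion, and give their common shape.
P = [1, 2, 7, 9] / [3, 5, 8] / [4, 6];  Q = [1, 3, 7, 9] / [2, 4, 8] / [5, 6];  common shape = (4, 3, 2)

Row-insert the values π_1, π_2, … into P one at a time, bumping the leftmost entry strictly greater than the inserted value down to the next row. The recording tableau Q records, in position (i, j), the step at which that cell was added to P.
  Insert 4 (step 1): P = [4];  Q = [1]
  Insert 3 (step 2): P = [3] / [4];  Q = [1] / [2]
  Insert 6 (step 3): P = [3, 6] / [4];  Q = [1, 3] / [2]
  Insert 5 (step 4): P = [3, 5] / [4, 6];  Q = [1, 3] / [2, 4]
  Insert 1 (step 5): P = [1, 5] / [3, 6] / [4];  Q = [1, 3] / [2, 4] / [5]
  Insert 2 (step 6): P = [1, 2] / [3, 5] / [4, 6];  Q = [1, 3] / [2, 4] / [5, 6]
  Insert 8 (step 7): P = [1, 2, 8] / [3, 5] / [4, 6];  Q = [1, 3, 7] / [2, 4] / [5, 6]
  Insert 7 (step 8): P = [1, 2, 7] / [3, 5, 8] / [4, 6];  Q = [1, 3, 7] / [2, 4, 8] / [5, 6]
  Insert 9 (step 9): P = [1, 2, 7, 9] / [3, 5, 8] / [4, 6];  Q = [1, 3, 7, 9] / [2, 4, 8] / [5, 6]
Final shape: (4, 3, 2).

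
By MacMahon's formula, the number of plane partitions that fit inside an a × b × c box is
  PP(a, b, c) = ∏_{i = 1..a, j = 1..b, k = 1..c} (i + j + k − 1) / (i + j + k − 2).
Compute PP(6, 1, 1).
PP(6, 1, 1) = 7

Evaluate the triple product over i = 1..6, j = 1..1, k = 1..1. The factors are (2/1) · (3/2) · (4/3) · (5/4) · (6/5) · (7/6). The numerators and denominators telescope so the product is an integer; carrying out the multiplication exactly gives PP(6, 1, 1) = 7.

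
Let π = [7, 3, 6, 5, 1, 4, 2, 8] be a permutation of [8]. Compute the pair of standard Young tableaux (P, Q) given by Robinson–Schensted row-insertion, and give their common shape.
P = [1, 2, 8] / [3, 4] / [5] / [6] / [7];  Q = [1, 3, 8] / [2, 6] / [4] / [5] / [7];  common shape = (3, 2, 1, 1, 1)

Row-insert the values π_1, π_2, … into P one at a time, bumping the leftmost entry strictly greater than the inserted value down to the next row. The recording tableau Q records, in position (i, j), the step at which that cell was added to P.
  Insert 7 (step 1): P = [7];  Q = [1]
  Insert 3 (step 2): P = [3] / [7];  Q = [1] / [2]
  Insert 6 (step 3): P = [3, 6] / [7];  Q = [1, 3] / [2]
  Insert 5 (step 4): P = [3, 5] / [6] / [7];  Q = [1, 3] / [2] / [4]
  Insert 1 (step 5): P = [1, 5] / [3] / [6] / [7];  Q = [1, 3] / [2] / [4] / [5]
  Insert 4 (step 6): P = [1, 4] / [3, 5] / [6] / [7];  Q = [1, 3] / [2, 6] / [4] / [5]
  Insert 2 (step 7): P = [1, 2] / [3, 4] / [5] / [6] / [7];  Q = [1, 3] / [2, 6] / [4] / [5] / [7]
  Insert 8 (step 8): P = [1, 2, 8] / [3, 4] / [5] / [6] / [7];  Q = [1, 3, 8] / [2, 6] / [4] / [5] / [7]
Final shape: (3, 2, 1, 1, 1).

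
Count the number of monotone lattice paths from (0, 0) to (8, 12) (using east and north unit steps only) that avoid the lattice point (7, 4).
Number of paths = 123000

Total paths from (0, 0) to (8, 12): C(20, 8) = 125970. Paths through (7, 4): (paths (0, 0) → (7, 4)) × (paths (7, 4) → (8, 12)) = C(11, 7) · C(9, 1) = 330 · 9 = 2970. Avoidance count = 125970 − 2970 = 123000.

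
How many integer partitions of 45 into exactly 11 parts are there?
p(45, 11 parts) = 7972

Partitions of n into exactly k parts are in bijection with partitions of n − k into at most k parts (subtract 1 from each part). So p(45, exactly 11) = p(34, parts ≤ 11). Computing via the recurrence p(m, j) = p(m, j−1) + p(m−j, j) gives 7972.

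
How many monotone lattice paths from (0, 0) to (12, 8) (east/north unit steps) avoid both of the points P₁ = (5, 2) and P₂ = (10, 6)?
Number of paths = 57762

Inclusion–exclusion. Total paths: C(20, 12) = 125970. Through P₁: C(7, 5)·C(13, 7) = 36036. Through P₂: C(16, 10)·C(4, 2) = 48048. Since P₁ is strictly southwest of P₂, a monotone path through both must visit P₁ then P₂; paths through both = C(7, 5)·C(9, 5)·C(4, 2) = 15876. Avoid both = 125970 − 36036 − 48048 + 15876 = 57762.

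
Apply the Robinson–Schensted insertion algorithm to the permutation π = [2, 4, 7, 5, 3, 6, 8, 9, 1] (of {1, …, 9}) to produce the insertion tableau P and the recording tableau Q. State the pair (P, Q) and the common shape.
P = [1, 3, 5, 6, 8, 9] / [2] / [4] / [7];  Q = [1, 2, 3, 6, 7, 8] / [4] / [5] / [9];  common shape = (6, 1, 1, 1)

Row-insert the values π_1, π_2, … into P one at a time, bumping the leftmost entry strictly greater than the inserted value down to the next row. The recording tableau Q records, in position (i, j), the step at which that cell was added to P.
  Insert 2 (step 1): P = [2];  Q = [1]
  Insert 4 (step 2): P = [2, 4];  Q = [1, 2]
  Insert 7 (step 3): P = [2, 4, 7];  Q = [1, 2, 3]
  Insert 5 (step 4): P = [2, 4, 5] / [7];  Q = [1, 2, 3] / [4]
  Insert 3 (step 5): P = [2, 3, 5] / [4] / [7];  Q = [1, 2, 3] / [4] / [5]
  Insert 6 (step 6): P = [2, 3, 5, 6] / [4] / [7];  Q = [1, 2, 3, 6] / [4] / [5]
  Insert 8 (step 7): P = [2, 3, 5, 6, 8] / [4] / [7];  Q = [1, 2, 3, 6, 7] / [4] / [5]
  Insert 9 (step 8): P = [2, 3, 5, 6, 8, 9] / [4] / [7];  Q = [1, 2, 3, 6, 7, 8] / [4] / [5]
  Insert 1 (step 9): P = [1, 3, 5, 6, 8, 9] / [2] / [4] / [7];  Q = [1, 2, 3, 6, 7, 8] / [4] / [5] / [9]
Final shape: (6, 1, 1, 1).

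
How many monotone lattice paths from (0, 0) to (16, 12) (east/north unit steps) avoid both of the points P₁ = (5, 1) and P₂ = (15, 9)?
Number of paths = 22009339

Inclusion–exclusion. Total paths: C(28, 16) = 30421755. Through P₁: C(6, 5)·C(22, 11) = 4232592. Through P₂: C(24, 15)·C(4, 1) = 5230016. Since P₁ is strictly southwest of P₂, a monotone path through both must visit P₁ then P₂; paths through both = C(6, 5)·C(18, 10)·C(4, 1) = 1050192. Avoid both = 30421755 − 4232592 − 5230016 + 1050192 = 22009339.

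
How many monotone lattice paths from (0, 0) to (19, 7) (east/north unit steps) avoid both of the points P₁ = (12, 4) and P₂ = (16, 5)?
Number of paths = 326910

Inclusion–exclusion. Total paths: C(26, 19) = 657800. Through P₁: C(16, 12)·C(10, 7) = 218400. Through P₂: C(21, 16)·C(5, 3) = 203490. Since P₁ is strictly southwest of P₂, a monotone path through both must visit P₁ then P₂; paths through both = C(16, 12)·C(5, 4)·C(5, 3) = 91000. Avoid both = 657800 − 218400 − 203490 + 91000 = 326910.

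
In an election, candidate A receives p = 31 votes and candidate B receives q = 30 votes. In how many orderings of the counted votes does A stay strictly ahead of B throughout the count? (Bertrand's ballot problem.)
Strict-lead orderings = 3814986502092304

Total orderings of the 61 votes with 31 for A: C(61, 31) = 232714176627630544. By the Bertrand ballot formula (Cycle Lemma / reflection principle), the number of orderings in which A is strictly ahead of B throughout is (p − q)/(p + q) · C(p + q, p) = (31 − 30)/(31 + 30) · 232714176627630544 = 3814986502092304.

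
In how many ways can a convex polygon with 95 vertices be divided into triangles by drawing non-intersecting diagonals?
C_93 = 60960876535340415751462563580829648891969728907438000

These polygon triangulations are counted by the Catalan number C_n = (1/(n + 1)) · C(2n, n). For n = 93: C_93 = (1/94) · C(186, 93) = 5730322394321999080637480976597986995845154517299172000/94 = 60960876535340415751462563580829648891969728907438000.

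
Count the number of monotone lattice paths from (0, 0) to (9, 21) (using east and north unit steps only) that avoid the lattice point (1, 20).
Number of paths = 14306961

Total paths from (0, 0) to (9, 21): C(30, 9) = 14307150. Paths through (1, 20): (paths (0, 0) → (1, 20)) × (paths (1, 20) → (9, 21)) = C(21, 1) · C(9, 8) = 21 · 9 = 189. Avoidance count = 14307150 − 189 = 14306961.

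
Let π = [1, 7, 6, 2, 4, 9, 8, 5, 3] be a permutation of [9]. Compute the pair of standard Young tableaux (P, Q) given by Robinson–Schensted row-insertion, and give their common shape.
P = [1, 2, 3, 5] / [4, 8] / [6, 9] / [7];  Q = [1, 2, 5, 6] / [3, 7] / [4, 8] / [9];  common shape = (4, 2, 2, 1)

Row-insert the values π_1, π_2, … into P one at a time, bumping the leftmost entry strictly greater than the inserted value down to the next row. The recording tableau Q records, in position (i, j), the step at which that cell was added to P.
  Insert 1 (step 1): P = [1];  Q = [1]
  Insert 7 (step 2): P = [1, 7];  Q = [1, 2]
  Insert 6 (step 3): P = [1, 6] / [7];  Q = [1, 2] / [3]
  Insert 2 (step 4): P = [1, 2] / [6] / [7];  Q = [1, 2] / [3] / [4]
  Insert 4 (step 5): P = [1, 2, 4] / [6] / [7];  Q = [1, 2, 5] / [3] / [4]
  Insert 9 (step 6): P = [1, 2, 4, 9] / [6] / [7];  Q = [1, 2, 5, 6] / [3] / [4]
  Insert 8 (step 7): P = [1, 2, 4, 8] / [6, 9] / [7];  Q = [1, 2, 5, 6] / [3, 7] / [4]
  Insert 5 (step 8): P = [1, 2, 4, 5] / [6, 8] / [7, 9];  Q = [1, 2, 5, 6] / [3, 7] / [4, 8]
  Insert 3 (step 9): P = [1, 2, 3, 5] / [4, 8] / [6, 9] / [7];  Q = [1, 2, 5, 6] / [3, 7] / [4, 8] / [9]
Final shape: (4, 2, 2, 1).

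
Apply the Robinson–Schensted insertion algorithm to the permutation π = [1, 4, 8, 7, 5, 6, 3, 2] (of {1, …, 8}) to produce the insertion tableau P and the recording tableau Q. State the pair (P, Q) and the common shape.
P = [1, 2, 5, 6] / [3] / [4] / [7] / [8];  Q = [1, 2, 3, 6] / [4] / [5] / [7] / [8];  common shape = (4, 1, 1, 1, 1)

Row-insert the values π_1, π_2, … into P one at a time, bumping the leftmost entry strictly greater than the inserted value down to the next row. The recording tableau Q records, in position (i, j), the step at which that cell was added to P.
  Insert 1 (step 1): P = [1];  Q = [1]
  Insert 4 (step 2): P = [1, 4];  Q = [1, 2]
  Insert 8 (step 3): P = [1, 4, 8];  Q = [1, 2, 3]
  Insert 7 (step 4): P = [1, 4, 7] / [8];  Q = [1, 2, 3] / [4]
  Insert 5 (step 5): P = [1, 4, 5] / [7] / [8];  Q = [1, 2, 3] / [4] / [5]
  Insert 6 (step 6): P = [1, 4, 5, 6] / [7] / [8];  Q = [1, 2, 3, 6] / [4] / [5]
  Insert 3 (step 7): P = [1, 3, 5, 6] / [4] / [7] / [8];  Q = [1, 2, 3, 6] / [4] / [5] / [7]
  Insert 2 (step 8): P = [1, 2, 5, 6] / [3] / [4] / [7] / [8];  Q = [1, 2, 3, 6] / [4] / [5] / [7] / [8]
Final shape: (4, 1, 1, 1, 1).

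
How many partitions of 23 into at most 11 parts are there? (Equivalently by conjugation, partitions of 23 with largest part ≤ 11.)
p(23, parts ≤ 11) = 1060

Use the recurrence p(n, m) = p(n, m−1) + p(n−m, m): either the largest part is < m (count p(n, m−1)) or the largest part is exactly m (remove one copy of m, count p(n−m, m)). With p(0, ·) = 1 this gives p(23, parts ≤ 11) = 1060. (By conjugating Young diagrams, this also counts partitions of 23 into at most 11 parts.)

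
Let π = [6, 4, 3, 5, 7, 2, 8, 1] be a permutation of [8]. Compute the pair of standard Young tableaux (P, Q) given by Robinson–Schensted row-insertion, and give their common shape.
P = [1, 5, 7, 8] / [2] / [3] / [4] / [6];  Q = [1, 4, 5, 7] / [2] / [3] / [6] / [8];  common shape = (4, 1, 1, 1, 1)

Row-insert the values π_1, π_2, … into P one at a time, bumping the leftmost entry strictly greater than the inserted value down to the next row. The recording tableau Q records, in position (i, j), the step at which that cell was added to P.
  Insert 6 (step 1): P = [6];  Q = [1]
  Insert 4 (step 2): P = [4] / [6];  Q = [1] / [2]
  Insert 3 (step 3): P = [3] / [4] / [6];  Q = [1] / [2] / [3]
  Insert 5 (step 4): P = [3, 5] / [4] / [6];  Q = [1, 4] / [2] / [3]
  Insert 7 (step 5): P = [3, 5, 7] / [4] / [6];  Q = [1, 4, 5] / [2] / [3]
  Insert 2 (step 6): P = [2, 5, 7] / [3] / [4] / [6];  Q = [1, 4, 5] / [2] / [3] / [6]
  Insert 8 (step 7): P = [2, 5, 7, 8] / [3] / [4] / [6];  Q = [1, 4, 5, 7] / [2] / [3] / [6]
  Insert 1 (step 8): P = [1, 5, 7, 8] / [2] / [3] / [4] / [6];  Q = [1, 4, 5, 7] / [2] / [3] / [6] / [8]
Final shape: (4, 1, 1, 1, 1).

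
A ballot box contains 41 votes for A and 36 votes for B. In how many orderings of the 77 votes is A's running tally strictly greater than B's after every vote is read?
Strict-lead orderings = 757584789873571409050

Total orderings of the 77 votes with 41 for A: C(77, 41) = 11666805764052999699370. By the Bertrand ballot formula (Cycle Lemma / reflection principle), the number of orderings in which A is strictly ahead of B throughout is (p − q)/(p + q) · C(p + q, p) = (41 − 36)/(41 + 36) · 11666805764052999699370 = 757584789873571409050.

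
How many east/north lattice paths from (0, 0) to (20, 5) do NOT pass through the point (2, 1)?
Number of paths = 31185

Total paths from (0, 0) to (20, 5): C(25, 20) = 53130. Paths through (2, 1): (paths (0, 0) → (2, 1)) × (paths (2, 1) → (20, 5)) = C(3, 2) · C(22, 18) = 3 · 7315 = 21945. Avoidance count = 53130 − 21945 = 31185.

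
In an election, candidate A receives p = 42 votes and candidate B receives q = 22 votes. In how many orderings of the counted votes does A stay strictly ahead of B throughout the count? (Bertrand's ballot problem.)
Strict-lead orderings = 25108577638511850

Total orderings of the 64 votes with 42 for A: C(64, 42) = 80347448443237920. By the Bertrand ballot formula (Cycle Lemma / reflection principle), the number of orderings in which A is strictly ahead of B throughout is (p − q)/(p + q) · C(p + q, p) = (42 − 22)/(42 + 22) · 80347448443237920 = 25108577638511850.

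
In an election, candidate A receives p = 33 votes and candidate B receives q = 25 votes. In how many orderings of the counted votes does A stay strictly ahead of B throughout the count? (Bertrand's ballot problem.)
Strict-lead orderings = 2407144796004312

Total orderings of the 58 votes with 33 for A: C(58, 33) = 17451799771031262. By the Bertrand ballot formula (Cycle Lemma / reflection principle), the number of orderings in which A is strictly ahead of B throughout is (p − q)/(p + q) · C(p + q, p) = (33 − 25)/(33 + 25) · 17451799771031262 = 2407144796004312.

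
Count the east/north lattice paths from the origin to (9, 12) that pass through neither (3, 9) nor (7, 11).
Number of paths = 189878

Inclusion–exclusion. Total paths: C(21, 9) = 293930. Through P₁: C(12, 3)·C(9, 6) = 18480. Through P₂: C(18, 7)·C(3, 2) = 95472. Since P₁ is strictly southwest of P₂, a monotone path through both must visit P₁ then P₂; paths through both = C(12, 3)·C(6, 4)·C(3, 2) = 9900. Avoid both = 293930 − 18480 − 95472 + 9900 = 189878.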